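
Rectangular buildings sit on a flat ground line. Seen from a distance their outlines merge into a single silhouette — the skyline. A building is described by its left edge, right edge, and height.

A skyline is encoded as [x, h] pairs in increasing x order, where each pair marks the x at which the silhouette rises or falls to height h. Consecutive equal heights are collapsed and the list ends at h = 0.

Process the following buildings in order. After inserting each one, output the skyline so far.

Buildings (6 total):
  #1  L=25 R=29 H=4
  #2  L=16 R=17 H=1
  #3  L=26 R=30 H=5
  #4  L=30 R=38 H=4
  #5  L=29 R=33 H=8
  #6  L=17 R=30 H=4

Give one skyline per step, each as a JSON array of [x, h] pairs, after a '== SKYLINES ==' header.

== SKYLINES ==
[[25,4],[29,0]]
[[16,1],[17,0],[25,4],[29,0]]
[[16,1],[17,0],[25,4],[26,5],[30,0]]
[[16,1],[17,0],[25,4],[26,5],[30,4],[38,0]]
[[16,1],[17,0],[25,4],[26,5],[29,8],[33,4],[38,0]]
[[16,1],[17,4],[26,5],[29,8],[33,4],[38,0]]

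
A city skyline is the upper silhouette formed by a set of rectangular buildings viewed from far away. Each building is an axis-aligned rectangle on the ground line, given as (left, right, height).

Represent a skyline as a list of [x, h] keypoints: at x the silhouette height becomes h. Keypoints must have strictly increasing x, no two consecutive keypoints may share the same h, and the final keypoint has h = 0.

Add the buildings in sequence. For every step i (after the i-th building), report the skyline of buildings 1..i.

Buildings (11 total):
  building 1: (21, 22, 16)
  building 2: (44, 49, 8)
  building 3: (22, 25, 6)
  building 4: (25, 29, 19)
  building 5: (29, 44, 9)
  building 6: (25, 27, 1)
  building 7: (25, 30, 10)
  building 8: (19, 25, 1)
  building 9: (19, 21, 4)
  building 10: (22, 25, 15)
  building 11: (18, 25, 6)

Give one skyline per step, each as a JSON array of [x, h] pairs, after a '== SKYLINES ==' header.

== SKYLINES ==
[[21,16],[22,0]]
[[21,16],[22,0],[44,8],[49,0]]
[[21,16],[22,6],[25,0],[44,8],[49,0]]
[[21,16],[22,6],[25,19],[29,0],[44,8],[49,0]]
[[21,16],[22,6],[25,19],[29,9],[44,8],[49,0]]
[[21,16],[22,6],[25,19],[29,9],[44,8],[49,0]]
[[21,16],[22,6],[25,19],[29,10],[30,9],[44,8],[49,0]]
[[19,1],[21,16],[22,6],[25,19],[29,10],[30,9],[44,8],[49,0]]
[[19,4],[21,16],[22,6],[25,19],[29,10],[30,9],[44,8],[49,0]]
[[19,4],[21,16],[22,15],[25,19],[29,10],[30,9],[44,8],[49,0]]
[[18,6],[21,16],[22,15],[25,19],[29,10],[30,9],[44,8],[49,0]]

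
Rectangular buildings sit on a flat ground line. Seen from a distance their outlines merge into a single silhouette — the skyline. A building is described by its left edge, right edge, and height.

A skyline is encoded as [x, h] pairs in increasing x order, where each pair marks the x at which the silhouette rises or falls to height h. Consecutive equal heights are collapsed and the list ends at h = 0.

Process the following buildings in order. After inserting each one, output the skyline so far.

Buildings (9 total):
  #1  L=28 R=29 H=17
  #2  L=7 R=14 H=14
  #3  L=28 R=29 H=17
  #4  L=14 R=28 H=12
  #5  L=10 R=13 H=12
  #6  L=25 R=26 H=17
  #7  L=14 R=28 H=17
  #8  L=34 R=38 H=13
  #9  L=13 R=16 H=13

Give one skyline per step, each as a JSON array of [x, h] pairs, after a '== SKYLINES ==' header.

== SKYLINES ==
[[28,17],[29,0]]
[[7,14],[14,0],[28,17],[29,0]]
[[7,14],[14,0],[28,17],[29,0]]
[[7,14],[14,12],[28,17],[29,0]]
[[7,14],[14,12],[28,17],[29,0]]
[[7,14],[14,12],[25,17],[26,12],[28,17],[29,0]]
[[7,14],[14,17],[29,0]]
[[7,14],[14,17],[29,0],[34,13],[38,0]]
[[7,14],[14,17],[29,0],[34,13],[38,0]]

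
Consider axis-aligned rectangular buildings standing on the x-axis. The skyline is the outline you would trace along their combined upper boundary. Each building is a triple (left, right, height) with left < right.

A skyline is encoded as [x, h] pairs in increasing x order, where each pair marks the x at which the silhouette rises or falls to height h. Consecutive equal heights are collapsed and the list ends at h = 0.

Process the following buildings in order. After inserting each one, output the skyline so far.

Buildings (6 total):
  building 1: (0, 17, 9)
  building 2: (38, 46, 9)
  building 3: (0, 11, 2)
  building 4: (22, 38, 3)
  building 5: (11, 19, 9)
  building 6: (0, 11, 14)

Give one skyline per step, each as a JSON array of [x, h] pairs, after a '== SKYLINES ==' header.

== SKYLINES ==
[[0,9],[17,0]]
[[0,9],[17,0],[38,9],[46,0]]
[[0,9],[17,0],[38,9],[46,0]]
[[0,9],[17,0],[22,3],[38,9],[46,0]]
[[0,9],[19,0],[22,3],[38,9],[46,0]]
[[0,14],[11,9],[19,0],[22,3],[38,9],[46,0]]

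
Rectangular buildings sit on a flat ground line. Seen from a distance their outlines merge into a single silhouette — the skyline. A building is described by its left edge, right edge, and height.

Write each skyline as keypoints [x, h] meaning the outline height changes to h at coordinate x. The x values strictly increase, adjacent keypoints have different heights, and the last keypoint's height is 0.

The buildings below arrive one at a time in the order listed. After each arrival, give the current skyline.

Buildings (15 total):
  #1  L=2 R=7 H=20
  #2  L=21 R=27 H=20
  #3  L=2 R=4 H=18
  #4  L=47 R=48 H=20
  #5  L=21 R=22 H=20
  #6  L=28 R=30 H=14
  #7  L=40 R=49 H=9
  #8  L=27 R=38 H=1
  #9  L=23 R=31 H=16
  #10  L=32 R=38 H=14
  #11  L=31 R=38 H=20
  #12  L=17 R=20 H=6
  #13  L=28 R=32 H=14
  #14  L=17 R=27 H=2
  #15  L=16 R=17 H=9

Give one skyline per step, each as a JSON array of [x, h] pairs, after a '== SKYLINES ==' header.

== SKYLINES ==
[[2,20],[7,0]]
[[2,20],[7,0],[21,20],[27,0]]
[[2,20],[7,0],[21,20],[27,0]]
[[2,20],[7,0],[21,20],[27,0],[47,20],[48,0]]
[[2,20],[7,0],[21,20],[27,0],[47,20],[48,0]]
[[2,20],[7,0],[21,20],[27,0],[28,14],[30,0],[47,20],[48,0]]
[[2,20],[7,0],[21,20],[27,0],[28,14],[30,0],[40,9],[47,20],[48,9],[49,0]]
[[2,20],[7,0],[21,20],[27,1],[28,14],[30,1],[38,0],[40,9],[47,20],[48,9],[49,0]]
[[2,20],[7,0],[21,20],[27,16],[31,1],[38,0],[40,9],[47,20],[48,9],[49,0]]
[[2,20],[7,0],[21,20],[27,16],[31,1],[32,14],[38,0],[40,9],[47,20],[48,9],[49,0]]
[[2,20],[7,0],[21,20],[27,16],[31,20],[38,0],[40,9],[47,20],[48,9],[49,0]]
[[2,20],[7,0],[17,6],[20,0],[21,20],[27,16],[31,20],[38,0],[40,9],[47,20],[48,9],[49,0]]
[[2,20],[7,0],[17,6],[20,0],[21,20],[27,16],[31,20],[38,0],[40,9],[47,20],[48,9],[49,0]]
[[2,20],[7,0],[17,6],[20,2],[21,20],[27,16],[31,20],[38,0],[40,9],[47,20],[48,9],[49,0]]
[[2,20],[7,0],[16,9],[17,6],[20,2],[21,20],[27,16],[31,20],[38,0],[40,9],[47,20],[48,9],[49,0]]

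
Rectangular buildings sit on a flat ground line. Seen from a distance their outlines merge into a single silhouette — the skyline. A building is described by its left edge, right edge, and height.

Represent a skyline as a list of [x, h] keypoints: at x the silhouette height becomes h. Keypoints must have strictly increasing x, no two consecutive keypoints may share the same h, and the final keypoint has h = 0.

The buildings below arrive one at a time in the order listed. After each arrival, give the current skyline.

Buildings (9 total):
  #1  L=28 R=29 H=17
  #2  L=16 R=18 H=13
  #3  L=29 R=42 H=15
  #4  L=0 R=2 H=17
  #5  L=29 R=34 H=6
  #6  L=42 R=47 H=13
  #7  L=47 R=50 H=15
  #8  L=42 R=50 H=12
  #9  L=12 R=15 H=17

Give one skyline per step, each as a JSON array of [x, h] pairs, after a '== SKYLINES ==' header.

== SKYLINES ==
[[28,17],[29,0]]
[[16,13],[18,0],[28,17],[29,0]]
[[16,13],[18,0],[28,17],[29,15],[42,0]]
[[0,17],[2,0],[16,13],[18,0],[28,17],[29,15],[42,0]]
[[0,17],[2,0],[16,13],[18,0],[28,17],[29,15],[42,0]]
[[0,17],[2,0],[16,13],[18,0],[28,17],[29,15],[42,13],[47,0]]
[[0,17],[2,0],[16,13],[18,0],[28,17],[29,15],[42,13],[47,15],[50,0]]
[[0,17],[2,0],[16,13],[18,0],[28,17],[29,15],[42,13],[47,15],[50,0]]
[[0,17],[2,0],[12,17],[15,0],[16,13],[18,0],[28,17],[29,15],[42,13],[47,15],[50,0]]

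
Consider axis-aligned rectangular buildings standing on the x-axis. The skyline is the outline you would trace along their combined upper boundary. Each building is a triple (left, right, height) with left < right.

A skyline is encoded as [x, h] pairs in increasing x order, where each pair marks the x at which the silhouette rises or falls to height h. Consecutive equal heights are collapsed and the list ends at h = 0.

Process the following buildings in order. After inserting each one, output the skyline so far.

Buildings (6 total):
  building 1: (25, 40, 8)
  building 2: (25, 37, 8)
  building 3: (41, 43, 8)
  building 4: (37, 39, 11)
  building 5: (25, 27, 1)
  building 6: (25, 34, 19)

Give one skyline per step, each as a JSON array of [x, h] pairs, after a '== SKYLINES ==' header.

== SKYLINES ==
[[25,8],[40,0]]
[[25,8],[40,0]]
[[25,8],[40,0],[41,8],[43,0]]
[[25,8],[37,11],[39,8],[40,0],[41,8],[43,0]]
[[25,8],[37,11],[39,8],[40,0],[41,8],[43,0]]
[[25,19],[34,8],[37,11],[39,8],[40,0],[41,8],[43,0]]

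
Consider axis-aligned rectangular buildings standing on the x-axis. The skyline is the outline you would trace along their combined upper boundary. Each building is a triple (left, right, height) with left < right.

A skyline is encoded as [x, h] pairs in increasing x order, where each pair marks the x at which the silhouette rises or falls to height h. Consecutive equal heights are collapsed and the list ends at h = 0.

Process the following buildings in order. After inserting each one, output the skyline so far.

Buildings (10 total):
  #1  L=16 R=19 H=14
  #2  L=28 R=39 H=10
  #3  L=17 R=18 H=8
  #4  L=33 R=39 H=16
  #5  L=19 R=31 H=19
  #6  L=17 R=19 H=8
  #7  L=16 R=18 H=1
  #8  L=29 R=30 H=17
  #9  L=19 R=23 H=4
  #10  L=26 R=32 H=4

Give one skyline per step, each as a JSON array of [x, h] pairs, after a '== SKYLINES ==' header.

== SKYLINES ==
[[16,14],[19,0]]
[[16,14],[19,0],[28,10],[39,0]]
[[16,14],[19,0],[28,10],[39,0]]
[[16,14],[19,0],[28,10],[33,16],[39,0]]
[[16,14],[19,19],[31,10],[33,16],[39,0]]
[[16,14],[19,19],[31,10],[33,16],[39,0]]
[[16,14],[19,19],[31,10],[33,16],[39,0]]
[[16,14],[19,19],[31,10],[33,16],[39,0]]
[[16,14],[19,19],[31,10],[33,16],[39,0]]
[[16,14],[19,19],[31,10],[33,16],[39,0]]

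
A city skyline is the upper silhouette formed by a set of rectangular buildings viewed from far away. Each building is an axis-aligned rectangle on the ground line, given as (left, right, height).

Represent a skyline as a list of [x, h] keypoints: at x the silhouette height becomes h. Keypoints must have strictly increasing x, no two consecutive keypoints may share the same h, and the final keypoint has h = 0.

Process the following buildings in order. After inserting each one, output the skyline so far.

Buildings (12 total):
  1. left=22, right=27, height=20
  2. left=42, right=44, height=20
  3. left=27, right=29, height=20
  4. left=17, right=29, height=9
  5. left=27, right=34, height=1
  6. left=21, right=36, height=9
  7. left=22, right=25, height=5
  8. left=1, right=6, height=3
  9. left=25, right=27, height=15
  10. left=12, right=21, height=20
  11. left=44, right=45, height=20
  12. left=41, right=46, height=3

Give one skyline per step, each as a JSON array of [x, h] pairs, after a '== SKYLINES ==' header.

== SKYLINES ==
[[22,20],[27,0]]
[[22,20],[27,0],[42,20],[44,0]]
[[22,20],[29,0],[42,20],[44,0]]
[[17,9],[22,20],[29,0],[42,20],[44,0]]
[[17,9],[22,20],[29,1],[34,0],[42,20],[44,0]]
[[17,9],[22,20],[29,9],[36,0],[42,20],[44,0]]
[[17,9],[22,20],[29,9],[36,0],[42,20],[44,0]]
[[1,3],[6,0],[17,9],[22,20],[29,9],[36,0],[42,20],[44,0]]
[[1,3],[6,0],[17,9],[22,20],[29,9],[36,0],[42,20],[44,0]]
[[1,3],[6,0],[12,20],[21,9],[22,20],[29,9],[36,0],[42,20],[44,0]]
[[1,3],[6,0],[12,20],[21,9],[22,20],[29,9],[36,0],[42,20],[45,0]]
[[1,3],[6,0],[12,20],[21,9],[22,20],[29,9],[36,0],[41,3],[42,20],[45,3],[46,0]]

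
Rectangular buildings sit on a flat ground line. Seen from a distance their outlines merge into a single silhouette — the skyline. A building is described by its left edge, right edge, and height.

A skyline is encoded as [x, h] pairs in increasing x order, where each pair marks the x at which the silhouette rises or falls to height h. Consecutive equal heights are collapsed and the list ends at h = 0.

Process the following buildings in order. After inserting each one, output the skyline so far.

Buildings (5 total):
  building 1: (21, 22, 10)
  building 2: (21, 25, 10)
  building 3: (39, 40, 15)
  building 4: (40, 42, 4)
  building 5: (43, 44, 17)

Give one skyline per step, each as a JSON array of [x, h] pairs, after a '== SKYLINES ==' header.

== SKYLINES ==
[[21,10],[22,0]]
[[21,10],[25,0]]
[[21,10],[25,0],[39,15],[40,0]]
[[21,10],[25,0],[39,15],[40,4],[42,0]]
[[21,10],[25,0],[39,15],[40,4],[42,0],[43,17],[44,0]]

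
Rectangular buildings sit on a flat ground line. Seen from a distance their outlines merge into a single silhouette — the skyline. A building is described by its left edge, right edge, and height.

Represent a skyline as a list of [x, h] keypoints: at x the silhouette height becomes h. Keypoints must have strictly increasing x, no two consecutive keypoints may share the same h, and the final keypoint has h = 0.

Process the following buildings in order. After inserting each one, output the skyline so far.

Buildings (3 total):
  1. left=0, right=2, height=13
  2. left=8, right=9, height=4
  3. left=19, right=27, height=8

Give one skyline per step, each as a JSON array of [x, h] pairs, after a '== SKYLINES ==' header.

== SKYLINES ==
[[0,13],[2,0]]
[[0,13],[2,0],[8,4],[9,0]]
[[0,13],[2,0],[8,4],[9,0],[19,8],[27,0]]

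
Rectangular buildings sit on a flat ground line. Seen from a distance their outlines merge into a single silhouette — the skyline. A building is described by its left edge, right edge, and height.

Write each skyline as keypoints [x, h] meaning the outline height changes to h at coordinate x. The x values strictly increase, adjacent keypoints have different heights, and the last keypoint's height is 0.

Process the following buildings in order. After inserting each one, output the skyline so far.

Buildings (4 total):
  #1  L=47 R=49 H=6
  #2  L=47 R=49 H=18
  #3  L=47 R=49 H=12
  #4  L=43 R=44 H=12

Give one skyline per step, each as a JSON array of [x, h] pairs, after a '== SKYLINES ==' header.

== SKYLINES ==
[[47,6],[49,0]]
[[47,18],[49,0]]
[[47,18],[49,0]]
[[43,12],[44,0],[47,18],[49,0]]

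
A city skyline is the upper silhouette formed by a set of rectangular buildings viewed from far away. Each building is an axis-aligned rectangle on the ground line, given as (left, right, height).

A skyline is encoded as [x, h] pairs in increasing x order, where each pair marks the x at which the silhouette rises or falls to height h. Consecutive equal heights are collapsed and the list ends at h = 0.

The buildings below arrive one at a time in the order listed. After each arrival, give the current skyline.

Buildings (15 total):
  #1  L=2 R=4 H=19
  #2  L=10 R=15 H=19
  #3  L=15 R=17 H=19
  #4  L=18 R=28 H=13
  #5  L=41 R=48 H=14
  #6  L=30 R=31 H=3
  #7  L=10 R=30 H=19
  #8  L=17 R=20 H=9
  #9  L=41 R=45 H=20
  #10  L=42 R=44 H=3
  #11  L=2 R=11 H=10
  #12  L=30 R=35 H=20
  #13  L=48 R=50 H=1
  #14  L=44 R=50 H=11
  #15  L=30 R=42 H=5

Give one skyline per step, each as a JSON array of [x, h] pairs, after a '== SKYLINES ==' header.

== SKYLINES ==
[[2,19],[4,0]]
[[2,19],[4,0],[10,19],[15,0]]
[[2,19],[4,0],[10,19],[17,0]]
[[2,19],[4,0],[10,19],[17,0],[18,13],[28,0]]
[[2,19],[4,0],[10,19],[17,0],[18,13],[28,0],[41,14],[48,0]]
[[2,19],[4,0],[10,19],[17,0],[18,13],[28,0],[30,3],[31,0],[41,14],[48,0]]
[[2,19],[4,0],[10,19],[30,3],[31,0],[41,14],[48,0]]
[[2,19],[4,0],[10,19],[30,3],[31,0],[41,14],[48,0]]
[[2,19],[4,0],[10,19],[30,3],[31,0],[41,20],[45,14],[48,0]]
[[2,19],[4,0],[10,19],[30,3],[31,0],[41,20],[45,14],[48,0]]
[[2,19],[4,10],[10,19],[30,3],[31,0],[41,20],[45,14],[48,0]]
[[2,19],[4,10],[10,19],[30,20],[35,0],[41,20],[45,14],[48,0]]
[[2,19],[4,10],[10,19],[30,20],[35,0],[41,20],[45,14],[48,1],[50,0]]
[[2,19],[4,10],[10,19],[30,20],[35,0],[41,20],[45,14],[48,11],[50,0]]
[[2,19],[4,10],[10,19],[30,20],[35,5],[41,20],[45,14],[48,11],[50,0]]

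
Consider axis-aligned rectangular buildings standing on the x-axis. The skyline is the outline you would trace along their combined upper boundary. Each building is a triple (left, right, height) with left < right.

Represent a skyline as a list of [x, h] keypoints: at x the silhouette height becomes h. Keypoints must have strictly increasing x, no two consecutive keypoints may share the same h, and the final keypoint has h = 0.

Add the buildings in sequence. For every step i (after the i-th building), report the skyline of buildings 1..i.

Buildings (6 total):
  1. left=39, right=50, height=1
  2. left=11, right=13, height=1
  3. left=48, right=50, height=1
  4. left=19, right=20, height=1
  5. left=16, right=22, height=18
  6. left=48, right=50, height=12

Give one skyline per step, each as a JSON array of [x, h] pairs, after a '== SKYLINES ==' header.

== SKYLINES ==
[[39,1],[50,0]]
[[11,1],[13,0],[39,1],[50,0]]
[[11,1],[13,0],[39,1],[50,0]]
[[11,1],[13,0],[19,1],[20,0],[39,1],[50,0]]
[[11,1],[13,0],[16,18],[22,0],[39,1],[50,0]]
[[11,1],[13,0],[16,18],[22,0],[39,1],[48,12],[50,0]]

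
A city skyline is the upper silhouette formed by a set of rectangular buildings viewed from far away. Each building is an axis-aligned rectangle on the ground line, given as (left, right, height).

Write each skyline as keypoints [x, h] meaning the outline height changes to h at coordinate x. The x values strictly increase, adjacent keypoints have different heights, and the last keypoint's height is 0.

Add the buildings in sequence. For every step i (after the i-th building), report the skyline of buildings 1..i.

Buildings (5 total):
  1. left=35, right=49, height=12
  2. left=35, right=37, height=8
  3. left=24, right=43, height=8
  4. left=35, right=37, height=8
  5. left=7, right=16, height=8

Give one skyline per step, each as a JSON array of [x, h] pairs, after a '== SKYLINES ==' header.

== SKYLINES ==
[[35,12],[49,0]]
[[35,12],[49,0]]
[[24,8],[35,12],[49,0]]
[[24,8],[35,12],[49,0]]
[[7,8],[16,0],[24,8],[35,12],[49,0]]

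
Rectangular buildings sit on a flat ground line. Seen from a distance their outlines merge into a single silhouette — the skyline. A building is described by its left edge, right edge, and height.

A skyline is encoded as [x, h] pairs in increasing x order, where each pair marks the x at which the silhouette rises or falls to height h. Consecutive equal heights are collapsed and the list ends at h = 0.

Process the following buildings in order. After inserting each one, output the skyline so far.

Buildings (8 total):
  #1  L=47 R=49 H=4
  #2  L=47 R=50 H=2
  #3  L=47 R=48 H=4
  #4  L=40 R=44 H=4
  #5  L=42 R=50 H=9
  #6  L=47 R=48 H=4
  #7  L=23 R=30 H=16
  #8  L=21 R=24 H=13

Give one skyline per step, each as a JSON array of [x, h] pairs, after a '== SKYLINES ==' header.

== SKYLINES ==
[[47,4],[49,0]]
[[47,4],[49,2],[50,0]]
[[47,4],[49,2],[50,0]]
[[40,4],[44,0],[47,4],[49,2],[50,0]]
[[40,4],[42,9],[50,0]]
[[40,4],[42,9],[50,0]]
[[23,16],[30,0],[40,4],[42,9],[50,0]]
[[21,13],[23,16],[30,0],[40,4],[42,9],[50,0]]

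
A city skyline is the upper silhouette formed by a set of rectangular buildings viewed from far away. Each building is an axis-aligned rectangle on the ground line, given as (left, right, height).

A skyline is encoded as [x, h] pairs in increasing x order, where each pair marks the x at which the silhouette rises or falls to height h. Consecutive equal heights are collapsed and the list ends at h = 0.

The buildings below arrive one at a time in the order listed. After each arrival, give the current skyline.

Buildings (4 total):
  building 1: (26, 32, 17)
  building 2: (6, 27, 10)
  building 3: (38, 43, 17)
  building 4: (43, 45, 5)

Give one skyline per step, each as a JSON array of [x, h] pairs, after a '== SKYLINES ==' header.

== SKYLINES ==
[[26,17],[32,0]]
[[6,10],[26,17],[32,0]]
[[6,10],[26,17],[32,0],[38,17],[43,0]]
[[6,10],[26,17],[32,0],[38,17],[43,5],[45,0]]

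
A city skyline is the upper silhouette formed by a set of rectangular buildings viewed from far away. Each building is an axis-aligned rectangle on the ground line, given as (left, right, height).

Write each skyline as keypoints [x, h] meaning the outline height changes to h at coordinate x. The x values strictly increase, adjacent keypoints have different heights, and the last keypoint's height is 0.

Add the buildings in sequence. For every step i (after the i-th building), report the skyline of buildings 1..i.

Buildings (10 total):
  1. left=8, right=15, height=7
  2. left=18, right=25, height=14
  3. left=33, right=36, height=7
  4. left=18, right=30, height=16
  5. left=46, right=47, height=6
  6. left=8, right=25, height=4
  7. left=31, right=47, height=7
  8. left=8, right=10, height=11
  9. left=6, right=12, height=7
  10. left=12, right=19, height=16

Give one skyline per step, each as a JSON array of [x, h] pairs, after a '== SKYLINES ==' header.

== SKYLINES ==
[[8,7],[15,0]]
[[8,7],[15,0],[18,14],[25,0]]
[[8,7],[15,0],[18,14],[25,0],[33,7],[36,0]]
[[8,7],[15,0],[18,16],[30,0],[33,7],[36,0]]
[[8,7],[15,0],[18,16],[30,0],[33,7],[36,0],[46,6],[47,0]]
[[8,7],[15,4],[18,16],[30,0],[33,7],[36,0],[46,6],[47,0]]
[[8,7],[15,4],[18,16],[30,0],[31,7],[47,0]]
[[8,11],[10,7],[15,4],[18,16],[30,0],[31,7],[47,0]]
[[6,7],[8,11],[10,7],[15,4],[18,16],[30,0],[31,7],[47,0]]
[[6,7],[8,11],[10,7],[12,16],[30,0],[31,7],[47,0]]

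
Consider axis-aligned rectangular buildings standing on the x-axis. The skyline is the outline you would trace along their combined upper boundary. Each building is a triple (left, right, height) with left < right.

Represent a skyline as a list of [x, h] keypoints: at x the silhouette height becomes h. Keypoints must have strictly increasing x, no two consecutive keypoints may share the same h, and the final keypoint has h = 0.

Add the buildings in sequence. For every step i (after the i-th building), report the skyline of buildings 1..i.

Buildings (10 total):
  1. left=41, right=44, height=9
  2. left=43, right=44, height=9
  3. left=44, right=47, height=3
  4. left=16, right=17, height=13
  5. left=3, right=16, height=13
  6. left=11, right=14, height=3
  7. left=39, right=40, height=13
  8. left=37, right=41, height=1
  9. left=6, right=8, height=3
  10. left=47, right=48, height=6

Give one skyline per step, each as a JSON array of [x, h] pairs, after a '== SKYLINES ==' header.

== SKYLINES ==
[[41,9],[44,0]]
[[41,9],[44,0]]
[[41,9],[44,3],[47,0]]
[[16,13],[17,0],[41,9],[44,3],[47,0]]
[[3,13],[17,0],[41,9],[44,3],[47,0]]
[[3,13],[17,0],[41,9],[44,3],[47,0]]
[[3,13],[17,0],[39,13],[40,0],[41,9],[44,3],[47,0]]
[[3,13],[17,0],[37,1],[39,13],[40,1],[41,9],[44,3],[47,0]]
[[3,13],[17,0],[37,1],[39,13],[40,1],[41,9],[44,3],[47,0]]
[[3,13],[17,0],[37,1],[39,13],[40,1],[41,9],[44,3],[47,6],[48,0]]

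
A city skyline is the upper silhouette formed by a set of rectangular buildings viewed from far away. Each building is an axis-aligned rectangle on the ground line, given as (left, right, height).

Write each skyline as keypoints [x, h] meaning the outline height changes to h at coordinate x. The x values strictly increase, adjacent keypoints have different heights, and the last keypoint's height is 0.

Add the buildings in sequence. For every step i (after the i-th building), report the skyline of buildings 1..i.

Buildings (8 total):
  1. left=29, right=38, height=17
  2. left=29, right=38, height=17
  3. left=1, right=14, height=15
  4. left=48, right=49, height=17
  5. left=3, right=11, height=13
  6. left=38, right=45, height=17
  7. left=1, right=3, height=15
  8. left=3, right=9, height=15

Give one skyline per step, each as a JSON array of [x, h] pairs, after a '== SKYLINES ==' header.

== SKYLINES ==
[[29,17],[38,0]]
[[29,17],[38,0]]
[[1,15],[14,0],[29,17],[38,0]]
[[1,15],[14,0],[29,17],[38,0],[48,17],[49,0]]
[[1,15],[14,0],[29,17],[38,0],[48,17],[49,0]]
[[1,15],[14,0],[29,17],[45,0],[48,17],[49,0]]
[[1,15],[14,0],[29,17],[45,0],[48,17],[49,0]]
[[1,15],[14,0],[29,17],[45,0],[48,17],[49,0]]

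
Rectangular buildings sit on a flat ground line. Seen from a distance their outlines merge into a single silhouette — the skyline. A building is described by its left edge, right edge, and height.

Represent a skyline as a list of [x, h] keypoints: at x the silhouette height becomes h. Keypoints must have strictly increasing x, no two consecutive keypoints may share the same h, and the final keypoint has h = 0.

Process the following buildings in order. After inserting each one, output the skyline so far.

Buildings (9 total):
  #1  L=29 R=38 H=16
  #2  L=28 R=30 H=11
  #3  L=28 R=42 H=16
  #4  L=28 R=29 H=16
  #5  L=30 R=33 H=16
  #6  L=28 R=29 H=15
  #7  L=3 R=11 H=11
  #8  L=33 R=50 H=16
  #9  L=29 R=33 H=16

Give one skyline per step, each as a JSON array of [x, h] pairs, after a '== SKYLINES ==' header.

== SKYLINES ==
[[29,16],[38,0]]
[[28,11],[29,16],[38,0]]
[[28,16],[42,0]]
[[28,16],[42,0]]
[[28,16],[42,0]]
[[28,16],[42,0]]
[[3,11],[11,0],[28,16],[42,0]]
[[3,11],[11,0],[28,16],[50,0]]
[[3,11],[11,0],[28,16],[50,0]]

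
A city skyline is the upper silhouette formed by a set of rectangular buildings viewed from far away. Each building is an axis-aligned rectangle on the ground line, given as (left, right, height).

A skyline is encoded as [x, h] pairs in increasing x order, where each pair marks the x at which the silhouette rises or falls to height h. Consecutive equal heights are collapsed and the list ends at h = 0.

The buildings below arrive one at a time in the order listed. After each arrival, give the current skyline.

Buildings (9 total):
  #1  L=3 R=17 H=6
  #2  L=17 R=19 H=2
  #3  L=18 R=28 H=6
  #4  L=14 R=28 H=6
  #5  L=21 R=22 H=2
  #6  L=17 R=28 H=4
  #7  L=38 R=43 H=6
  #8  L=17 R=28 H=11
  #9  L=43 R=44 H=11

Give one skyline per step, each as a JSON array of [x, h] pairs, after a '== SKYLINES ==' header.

== SKYLINES ==
[[3,6],[17,0]]
[[3,6],[17,2],[19,0]]
[[3,6],[17,2],[18,6],[28,0]]
[[3,6],[28,0]]
[[3,6],[28,0]]
[[3,6],[28,0]]
[[3,6],[28,0],[38,6],[43,0]]
[[3,6],[17,11],[28,0],[38,6],[43,0]]
[[3,6],[17,11],[28,0],[38,6],[43,11],[44,0]]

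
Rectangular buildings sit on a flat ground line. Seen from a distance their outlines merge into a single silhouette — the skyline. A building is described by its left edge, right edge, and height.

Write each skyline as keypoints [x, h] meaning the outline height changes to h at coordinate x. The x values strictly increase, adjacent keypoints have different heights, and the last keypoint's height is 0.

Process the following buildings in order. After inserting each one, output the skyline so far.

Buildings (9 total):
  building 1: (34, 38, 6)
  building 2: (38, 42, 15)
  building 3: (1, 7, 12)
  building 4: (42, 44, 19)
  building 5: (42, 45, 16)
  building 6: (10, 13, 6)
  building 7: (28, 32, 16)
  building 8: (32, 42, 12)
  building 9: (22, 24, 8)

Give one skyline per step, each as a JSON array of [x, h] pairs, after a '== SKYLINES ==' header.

== SKYLINES ==
[[34,6],[38,0]]
[[34,6],[38,15],[42,0]]
[[1,12],[7,0],[34,6],[38,15],[42,0]]
[[1,12],[7,0],[34,6],[38,15],[42,19],[44,0]]
[[1,12],[7,0],[34,6],[38,15],[42,19],[44,16],[45,0]]
[[1,12],[7,0],[10,6],[13,0],[34,6],[38,15],[42,19],[44,16],[45,0]]
[[1,12],[7,0],[10,6],[13,0],[28,16],[32,0],[34,6],[38,15],[42,19],[44,16],[45,0]]
[[1,12],[7,0],[10,6],[13,0],[28,16],[32,12],[38,15],[42,19],[44,16],[45,0]]
[[1,12],[7,0],[10,6],[13,0],[22,8],[24,0],[28,16],[32,12],[38,15],[42,19],[44,16],[45,0]]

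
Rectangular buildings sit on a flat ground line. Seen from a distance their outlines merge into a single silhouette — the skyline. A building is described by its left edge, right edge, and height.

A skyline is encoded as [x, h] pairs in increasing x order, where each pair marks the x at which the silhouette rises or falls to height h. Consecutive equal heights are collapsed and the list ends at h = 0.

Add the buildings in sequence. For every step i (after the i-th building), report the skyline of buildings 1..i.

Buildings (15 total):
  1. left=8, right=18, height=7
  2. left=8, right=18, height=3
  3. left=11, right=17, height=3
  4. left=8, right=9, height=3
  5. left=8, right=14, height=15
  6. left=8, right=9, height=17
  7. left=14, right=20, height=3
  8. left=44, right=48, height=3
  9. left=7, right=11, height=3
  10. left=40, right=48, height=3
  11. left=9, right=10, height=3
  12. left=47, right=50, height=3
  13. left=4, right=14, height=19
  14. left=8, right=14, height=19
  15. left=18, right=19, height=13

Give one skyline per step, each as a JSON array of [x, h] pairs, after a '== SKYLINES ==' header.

== SKYLINES ==
[[8,7],[18,0]]
[[8,7],[18,0]]
[[8,7],[18,0]]
[[8,7],[18,0]]
[[8,15],[14,7],[18,0]]
[[8,17],[9,15],[14,7],[18,0]]
[[8,17],[9,15],[14,7],[18,3],[20,0]]
[[8,17],[9,15],[14,7],[18,3],[20,0],[44,3],[48,0]]
[[7,3],[8,17],[9,15],[14,7],[18,3],[20,0],[44,3],[48,0]]
[[7,3],[8,17],[9,15],[14,7],[18,3],[20,0],[40,3],[48,0]]
[[7,3],[8,17],[9,15],[14,7],[18,3],[20,0],[40,3],[48,0]]
[[7,3],[8,17],[9,15],[14,7],[18,3],[20,0],[40,3],[50,0]]
[[4,19],[14,7],[18,3],[20,0],[40,3],[50,0]]
[[4,19],[14,7],[18,3],[20,0],[40,3],[50,0]]
[[4,19],[14,7],[18,13],[19,3],[20,0],[40,3],[50,0]]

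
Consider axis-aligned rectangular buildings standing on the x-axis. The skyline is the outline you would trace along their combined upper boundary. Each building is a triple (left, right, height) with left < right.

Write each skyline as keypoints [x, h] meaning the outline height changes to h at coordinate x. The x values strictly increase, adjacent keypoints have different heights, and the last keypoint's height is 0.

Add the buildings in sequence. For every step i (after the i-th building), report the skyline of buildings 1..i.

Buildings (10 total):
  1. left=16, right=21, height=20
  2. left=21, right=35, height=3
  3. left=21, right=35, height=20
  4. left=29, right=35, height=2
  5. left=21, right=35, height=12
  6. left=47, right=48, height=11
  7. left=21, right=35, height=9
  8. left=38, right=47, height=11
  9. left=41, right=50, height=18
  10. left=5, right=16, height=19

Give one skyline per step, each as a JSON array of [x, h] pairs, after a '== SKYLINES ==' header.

== SKYLINES ==
[[16,20],[21,0]]
[[16,20],[21,3],[35,0]]
[[16,20],[35,0]]
[[16,20],[35,0]]
[[16,20],[35,0]]
[[16,20],[35,0],[47,11],[48,0]]
[[16,20],[35,0],[47,11],[48,0]]
[[16,20],[35,0],[38,11],[48,0]]
[[16,20],[35,0],[38,11],[41,18],[50,0]]
[[5,19],[16,20],[35,0],[38,11],[41,18],[50,0]]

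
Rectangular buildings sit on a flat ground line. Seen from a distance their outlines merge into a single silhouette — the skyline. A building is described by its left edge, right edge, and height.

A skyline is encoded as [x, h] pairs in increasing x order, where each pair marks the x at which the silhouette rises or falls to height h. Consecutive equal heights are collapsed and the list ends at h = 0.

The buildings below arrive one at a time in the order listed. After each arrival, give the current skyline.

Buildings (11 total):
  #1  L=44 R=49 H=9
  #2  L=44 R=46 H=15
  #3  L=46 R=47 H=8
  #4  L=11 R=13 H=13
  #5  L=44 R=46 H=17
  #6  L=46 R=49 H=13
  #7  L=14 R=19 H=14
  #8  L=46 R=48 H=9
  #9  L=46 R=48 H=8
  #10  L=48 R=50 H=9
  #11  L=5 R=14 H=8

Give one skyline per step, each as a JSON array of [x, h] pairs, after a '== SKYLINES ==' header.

== SKYLINES ==
[[44,9],[49,0]]
[[44,15],[46,9],[49,0]]
[[44,15],[46,9],[49,0]]
[[11,13],[13,0],[44,15],[46,9],[49,0]]
[[11,13],[13,0],[44,17],[46,9],[49,0]]
[[11,13],[13,0],[44,17],[46,13],[49,0]]
[[11,13],[13,0],[14,14],[19,0],[44,17],[46,13],[49,0]]
[[11,13],[13,0],[14,14],[19,0],[44,17],[46,13],[49,0]]
[[11,13],[13,0],[14,14],[19,0],[44,17],[46,13],[49,0]]
[[11,13],[13,0],[14,14],[19,0],[44,17],[46,13],[49,9],[50,0]]
[[5,8],[11,13],[13,8],[14,14],[19,0],[44,17],[46,13],[49,9],[50,0]]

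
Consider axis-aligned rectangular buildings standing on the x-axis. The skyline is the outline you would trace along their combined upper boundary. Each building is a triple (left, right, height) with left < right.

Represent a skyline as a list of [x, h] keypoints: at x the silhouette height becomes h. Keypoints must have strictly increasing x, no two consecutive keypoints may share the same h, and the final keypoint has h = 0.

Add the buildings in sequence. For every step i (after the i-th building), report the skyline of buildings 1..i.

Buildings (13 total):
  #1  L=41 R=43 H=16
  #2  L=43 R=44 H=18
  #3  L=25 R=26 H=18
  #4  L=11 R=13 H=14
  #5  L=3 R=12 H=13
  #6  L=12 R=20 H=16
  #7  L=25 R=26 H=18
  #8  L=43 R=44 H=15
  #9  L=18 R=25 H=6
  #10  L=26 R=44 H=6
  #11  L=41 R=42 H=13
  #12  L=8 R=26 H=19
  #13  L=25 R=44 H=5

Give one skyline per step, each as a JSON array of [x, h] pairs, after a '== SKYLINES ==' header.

== SKYLINES ==
[[41,16],[43,0]]
[[41,16],[43,18],[44,0]]
[[25,18],[26,0],[41,16],[43,18],[44,0]]
[[11,14],[13,0],[25,18],[26,0],[41,16],[43,18],[44,0]]
[[3,13],[11,14],[13,0],[25,18],[26,0],[41,16],[43,18],[44,0]]
[[3,13],[11,14],[12,16],[20,0],[25,18],[26,0],[41,16],[43,18],[44,0]]
[[3,13],[11,14],[12,16],[20,0],[25,18],[26,0],[41,16],[43,18],[44,0]]
[[3,13],[11,14],[12,16],[20,0],[25,18],[26,0],[41,16],[43,18],[44,0]]
[[3,13],[11,14],[12,16],[20,6],[25,18],[26,0],[41,16],[43,18],[44,0]]
[[3,13],[11,14],[12,16],[20,6],[25,18],[26,6],[41,16],[43,18],[44,0]]
[[3,13],[11,14],[12,16],[20,6],[25,18],[26,6],[41,16],[43,18],[44,0]]
[[3,13],[8,19],[26,6],[41,16],[43,18],[44,0]]
[[3,13],[8,19],[26,6],[41,16],[43,18],[44,0]]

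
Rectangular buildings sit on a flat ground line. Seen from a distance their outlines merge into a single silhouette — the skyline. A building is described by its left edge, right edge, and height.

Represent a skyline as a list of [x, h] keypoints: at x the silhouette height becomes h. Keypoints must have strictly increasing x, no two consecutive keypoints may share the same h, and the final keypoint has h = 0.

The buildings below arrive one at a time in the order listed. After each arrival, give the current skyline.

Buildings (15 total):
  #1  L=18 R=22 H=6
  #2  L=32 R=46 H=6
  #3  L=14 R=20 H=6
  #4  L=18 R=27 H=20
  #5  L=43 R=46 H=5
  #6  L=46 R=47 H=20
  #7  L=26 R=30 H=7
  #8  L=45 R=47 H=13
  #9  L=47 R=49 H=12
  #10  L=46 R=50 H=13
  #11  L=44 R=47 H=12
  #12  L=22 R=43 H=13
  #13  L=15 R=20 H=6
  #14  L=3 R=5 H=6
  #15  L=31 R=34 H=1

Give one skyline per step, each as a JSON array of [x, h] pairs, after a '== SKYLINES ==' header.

== SKYLINES ==
[[18,6],[22,0]]
[[18,6],[22,0],[32,6],[46,0]]
[[14,6],[22,0],[32,6],[46,0]]
[[14,6],[18,20],[27,0],[32,6],[46,0]]
[[14,6],[18,20],[27,0],[32,6],[46,0]]
[[14,6],[18,20],[27,0],[32,6],[46,20],[47,0]]
[[14,6],[18,20],[27,7],[30,0],[32,6],[46,20],[47,0]]
[[14,6],[18,20],[27,7],[30,0],[32,6],[45,13],[46,20],[47,0]]
[[14,6],[18,20],[27,7],[30,0],[32,6],[45,13],[46,20],[47,12],[49,0]]
[[14,6],[18,20],[27,7],[30,0],[32,6],[45,13],[46,20],[47,13],[50,0]]
[[14,6],[18,20],[27,7],[30,0],[32,6],[44,12],[45,13],[46,20],[47,13],[50,0]]
[[14,6],[18,20],[27,13],[43,6],[44,12],[45,13],[46,20],[47,13],[50,0]]
[[14,6],[18,20],[27,13],[43,6],[44,12],[45,13],[46,20],[47,13],[50,0]]
[[3,6],[5,0],[14,6],[18,20],[27,13],[43,6],[44,12],[45,13],[46,20],[47,13],[50,0]]
[[3,6],[5,0],[14,6],[18,20],[27,13],[43,6],[44,12],[45,13],[46,20],[47,13],[50,0]]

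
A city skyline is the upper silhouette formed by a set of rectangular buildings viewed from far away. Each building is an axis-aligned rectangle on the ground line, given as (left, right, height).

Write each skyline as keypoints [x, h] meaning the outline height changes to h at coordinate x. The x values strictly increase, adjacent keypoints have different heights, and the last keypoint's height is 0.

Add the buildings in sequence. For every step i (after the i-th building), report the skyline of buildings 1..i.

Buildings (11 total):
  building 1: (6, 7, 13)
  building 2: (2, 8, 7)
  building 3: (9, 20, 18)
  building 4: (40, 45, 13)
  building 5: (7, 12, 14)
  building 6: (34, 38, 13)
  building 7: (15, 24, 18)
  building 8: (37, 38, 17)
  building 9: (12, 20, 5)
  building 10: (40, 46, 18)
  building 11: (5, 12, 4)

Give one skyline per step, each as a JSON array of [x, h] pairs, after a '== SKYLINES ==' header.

== SKYLINES ==
[[6,13],[7,0]]
[[2,7],[6,13],[7,7],[8,0]]
[[2,7],[6,13],[7,7],[8,0],[9,18],[20,0]]
[[2,7],[6,13],[7,7],[8,0],[9,18],[20,0],[40,13],[45,0]]
[[2,7],[6,13],[7,14],[9,18],[20,0],[40,13],[45,0]]
[[2,7],[6,13],[7,14],[9,18],[20,0],[34,13],[38,0],[40,13],[45,0]]
[[2,7],[6,13],[7,14],[9,18],[24,0],[34,13],[38,0],[40,13],[45,0]]
[[2,7],[6,13],[7,14],[9,18],[24,0],[34,13],[37,17],[38,0],[40,13],[45,0]]
[[2,7],[6,13],[7,14],[9,18],[24,0],[34,13],[37,17],[38,0],[40,13],[45,0]]
[[2,7],[6,13],[7,14],[9,18],[24,0],[34,13],[37,17],[38,0],[40,18],[46,0]]
[[2,7],[6,13],[7,14],[9,18],[24,0],[34,13],[37,17],[38,0],[40,18],[46,0]]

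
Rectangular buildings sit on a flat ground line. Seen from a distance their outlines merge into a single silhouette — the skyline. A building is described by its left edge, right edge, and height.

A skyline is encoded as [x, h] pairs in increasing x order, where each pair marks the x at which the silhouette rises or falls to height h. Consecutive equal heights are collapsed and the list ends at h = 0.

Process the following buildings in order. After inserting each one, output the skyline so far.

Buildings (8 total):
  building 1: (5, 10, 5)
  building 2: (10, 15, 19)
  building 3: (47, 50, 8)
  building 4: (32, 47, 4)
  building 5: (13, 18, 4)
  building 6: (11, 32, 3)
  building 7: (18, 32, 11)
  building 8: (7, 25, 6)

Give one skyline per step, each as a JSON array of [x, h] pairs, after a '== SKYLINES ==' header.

== SKYLINES ==
[[5,5],[10,0]]
[[5,5],[10,19],[15,0]]
[[5,5],[10,19],[15,0],[47,8],[50,0]]
[[5,5],[10,19],[15,0],[32,4],[47,8],[50,0]]
[[5,5],[10,19],[15,4],[18,0],[32,4],[47,8],[50,0]]
[[5,5],[10,19],[15,4],[18,3],[32,4],[47,8],[50,0]]
[[5,5],[10,19],[15,4],[18,11],[32,4],[47,8],[50,0]]
[[5,5],[7,6],[10,19],[15,6],[18,11],[32,4],[47,8],[50,0]]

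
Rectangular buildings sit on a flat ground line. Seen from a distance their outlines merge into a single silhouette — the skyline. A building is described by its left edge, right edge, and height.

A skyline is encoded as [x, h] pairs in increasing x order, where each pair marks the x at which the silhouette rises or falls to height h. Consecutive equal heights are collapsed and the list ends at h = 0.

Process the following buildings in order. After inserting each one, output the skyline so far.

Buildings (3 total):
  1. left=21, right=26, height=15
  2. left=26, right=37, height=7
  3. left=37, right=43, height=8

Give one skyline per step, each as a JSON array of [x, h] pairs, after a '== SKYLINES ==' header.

== SKYLINES ==
[[21,15],[26,0]]
[[21,15],[26,7],[37,0]]
[[21,15],[26,7],[37,8],[43,0]]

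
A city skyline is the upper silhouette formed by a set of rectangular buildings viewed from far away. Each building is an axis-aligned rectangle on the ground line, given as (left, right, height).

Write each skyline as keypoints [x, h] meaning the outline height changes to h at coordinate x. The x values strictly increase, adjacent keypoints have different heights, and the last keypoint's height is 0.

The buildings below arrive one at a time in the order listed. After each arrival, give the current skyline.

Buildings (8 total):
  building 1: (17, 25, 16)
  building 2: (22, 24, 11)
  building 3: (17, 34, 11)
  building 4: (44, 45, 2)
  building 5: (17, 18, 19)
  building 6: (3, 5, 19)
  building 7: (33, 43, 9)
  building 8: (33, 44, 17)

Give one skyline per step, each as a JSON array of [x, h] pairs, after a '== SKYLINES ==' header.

== SKYLINES ==
[[17,16],[25,0]]
[[17,16],[25,0]]
[[17,16],[25,11],[34,0]]
[[17,16],[25,11],[34,0],[44,2],[45,0]]
[[17,19],[18,16],[25,11],[34,0],[44,2],[45,0]]
[[3,19],[5,0],[17,19],[18,16],[25,11],[34,0],[44,2],[45,0]]
[[3,19],[5,0],[17,19],[18,16],[25,11],[34,9],[43,0],[44,2],[45,0]]
[[3,19],[5,0],[17,19],[18,16],[25,11],[33,17],[44,2],[45,0]]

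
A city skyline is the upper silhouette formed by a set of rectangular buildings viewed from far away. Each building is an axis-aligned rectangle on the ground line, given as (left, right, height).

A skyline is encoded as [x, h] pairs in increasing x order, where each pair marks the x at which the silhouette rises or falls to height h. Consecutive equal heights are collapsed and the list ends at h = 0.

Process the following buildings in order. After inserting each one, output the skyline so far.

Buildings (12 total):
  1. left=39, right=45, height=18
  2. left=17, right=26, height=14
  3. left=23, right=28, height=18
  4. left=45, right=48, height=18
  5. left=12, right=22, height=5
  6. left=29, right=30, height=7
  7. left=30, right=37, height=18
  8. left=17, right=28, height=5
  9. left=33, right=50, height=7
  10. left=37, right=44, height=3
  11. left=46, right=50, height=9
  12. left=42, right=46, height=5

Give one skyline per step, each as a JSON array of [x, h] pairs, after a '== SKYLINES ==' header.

== SKYLINES ==
[[39,18],[45,0]]
[[17,14],[26,0],[39,18],[45,0]]
[[17,14],[23,18],[28,0],[39,18],[45,0]]
[[17,14],[23,18],[28,0],[39,18],[48,0]]
[[12,5],[17,14],[23,18],[28,0],[39,18],[48,0]]
[[12,5],[17,14],[23,18],[28,0],[29,7],[30,0],[39,18],[48,0]]
[[12,5],[17,14],[23,18],[28,0],[29,7],[30,18],[37,0],[39,18],[48,0]]
[[12,5],[17,14],[23,18],[28,0],[29,7],[30,18],[37,0],[39,18],[48,0]]
[[12,5],[17,14],[23,18],[28,0],[29,7],[30,18],[37,7],[39,18],[48,7],[50,0]]
[[12,5],[17,14],[23,18],[28,0],[29,7],[30,18],[37,7],[39,18],[48,7],[50,0]]
[[12,5],[17,14],[23,18],[28,0],[29,7],[30,18],[37,7],[39,18],[48,9],[50,0]]
[[12,5],[17,14],[23,18],[28,0],[29,7],[30,18],[37,7],[39,18],[48,9],[50,0]]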